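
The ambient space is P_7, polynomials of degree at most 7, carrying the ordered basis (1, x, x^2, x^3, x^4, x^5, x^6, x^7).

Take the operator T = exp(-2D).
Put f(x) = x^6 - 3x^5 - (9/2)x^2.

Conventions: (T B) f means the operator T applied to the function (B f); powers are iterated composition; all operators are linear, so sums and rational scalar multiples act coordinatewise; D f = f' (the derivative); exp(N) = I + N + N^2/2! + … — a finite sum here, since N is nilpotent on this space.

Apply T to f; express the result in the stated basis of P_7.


order-1 term: -12x^5 + 30x^4 + 18x
order-2 term: 60x^4 - 120x^3 - 18
order-3 term: -160x^3 + 240x^2
order-4 term: 240x^2 - 240x
order-5 term: -192x + 96
order-6 term: 64
the series for exp(-2D) f terminates at order 6
exp(-2D) f = x^6 - 15x^5 + 90x^4 - 280x^3 + (951/2)x^2 - 414x + 142

the result is g(x) = x^6 - 15x^5 + 90x^4 - 280x^3 + (951/2)x^2 - 414x + 142


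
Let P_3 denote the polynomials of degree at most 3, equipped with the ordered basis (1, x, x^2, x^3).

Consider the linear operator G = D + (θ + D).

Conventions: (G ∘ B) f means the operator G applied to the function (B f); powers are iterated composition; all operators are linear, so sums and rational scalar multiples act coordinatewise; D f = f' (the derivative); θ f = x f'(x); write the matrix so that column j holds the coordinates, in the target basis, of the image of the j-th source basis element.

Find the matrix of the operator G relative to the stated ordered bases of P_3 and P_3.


image of 1: 0
image of x: x + 2
image of x^2: 2x^2 + 4x
image of x^3: 3x^3 + 6x^2
each image's coordinates form column j of the matrix

the matrix is [[0, 2, 0, 0]; [0, 1, 4, 0]; [0, 0, 2, 6]; [0, 0, 0, 3]] (rows listed top to bottom)


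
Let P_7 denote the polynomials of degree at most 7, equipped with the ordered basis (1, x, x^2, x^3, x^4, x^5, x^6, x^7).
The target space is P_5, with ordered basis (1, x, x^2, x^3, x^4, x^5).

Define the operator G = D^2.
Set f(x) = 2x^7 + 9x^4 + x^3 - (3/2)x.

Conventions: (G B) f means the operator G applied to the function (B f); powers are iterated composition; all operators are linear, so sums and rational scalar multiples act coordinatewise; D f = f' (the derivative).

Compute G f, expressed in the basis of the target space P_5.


D f = 14x^6 + 36x^3 + 3x^2 - 3/2
D D f = 84x^5 + 108x^2 + 6x

g(x) = 84x^5 + 108x^2 + 6x


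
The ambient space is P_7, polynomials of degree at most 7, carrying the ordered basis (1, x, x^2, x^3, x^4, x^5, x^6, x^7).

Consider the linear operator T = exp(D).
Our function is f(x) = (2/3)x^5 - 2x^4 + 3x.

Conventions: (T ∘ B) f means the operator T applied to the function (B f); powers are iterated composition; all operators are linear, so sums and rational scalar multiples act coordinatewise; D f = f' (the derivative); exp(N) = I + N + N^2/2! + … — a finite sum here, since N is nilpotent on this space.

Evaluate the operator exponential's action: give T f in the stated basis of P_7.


order-1 term: (10/3)x^4 - 8x^3 + 3
order-2 term: (20/3)x^3 - 12x^2
order-3 term: (20/3)x^2 - 8x
order-4 term: (10/3)x - 2
order-5 term: 2/3
the series for exp(D) f terminates at order 5
exp(D) f = (2/3)x^5 + (4/3)x^4 - (4/3)x^3 - (16/3)x^2 - (5/3)x + 5/3

g(x) = (2/3)x^5 + (4/3)x^4 - (4/3)x^3 - (16/3)x^2 - (5/3)x + 5/3


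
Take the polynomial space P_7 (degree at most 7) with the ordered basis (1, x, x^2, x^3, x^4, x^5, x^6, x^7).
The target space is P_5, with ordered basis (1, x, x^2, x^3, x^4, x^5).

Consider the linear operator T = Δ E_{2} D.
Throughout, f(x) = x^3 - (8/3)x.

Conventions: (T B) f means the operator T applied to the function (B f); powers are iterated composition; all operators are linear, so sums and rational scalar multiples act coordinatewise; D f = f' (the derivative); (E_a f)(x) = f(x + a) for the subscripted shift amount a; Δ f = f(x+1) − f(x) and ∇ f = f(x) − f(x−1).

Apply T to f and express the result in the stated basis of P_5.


the image equals g(x) = 6x + 15

D f = 3x^2 - 8/3
E_{2} D f = 3x^2 + 12x + 28/3
Δ E_{2} D f = 6x + 15


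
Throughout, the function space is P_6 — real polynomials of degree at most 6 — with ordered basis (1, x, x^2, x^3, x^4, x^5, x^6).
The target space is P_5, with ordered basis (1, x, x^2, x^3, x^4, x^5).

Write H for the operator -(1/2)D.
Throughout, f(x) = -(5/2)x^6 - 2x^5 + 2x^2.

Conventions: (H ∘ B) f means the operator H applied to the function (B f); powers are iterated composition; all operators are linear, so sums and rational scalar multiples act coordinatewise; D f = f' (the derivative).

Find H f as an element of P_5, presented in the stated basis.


g(x) = (15/2)x^5 + 5x^4 - 2x

D f = -15x^5 - 10x^4 + 4x
(-(1/2)D) f = (15/2)x^5 + 5x^4 - 2x


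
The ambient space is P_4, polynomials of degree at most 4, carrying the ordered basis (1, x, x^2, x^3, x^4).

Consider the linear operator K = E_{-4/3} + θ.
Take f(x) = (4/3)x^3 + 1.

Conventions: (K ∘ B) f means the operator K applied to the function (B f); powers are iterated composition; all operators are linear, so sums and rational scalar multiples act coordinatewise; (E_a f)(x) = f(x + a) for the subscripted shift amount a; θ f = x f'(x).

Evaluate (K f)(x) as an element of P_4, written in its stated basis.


the image equals g(x) = (16/3)x^3 - (16/3)x^2 + (64/9)x - 175/81

E_{-4/3} f = (4/3)x^3 - (16/3)x^2 + (64/9)x - 175/81
θ f = 4x^3
(E_{-4/3} + θ) f = (16/3)x^3 - (16/3)x^2 + (64/9)x - 175/81


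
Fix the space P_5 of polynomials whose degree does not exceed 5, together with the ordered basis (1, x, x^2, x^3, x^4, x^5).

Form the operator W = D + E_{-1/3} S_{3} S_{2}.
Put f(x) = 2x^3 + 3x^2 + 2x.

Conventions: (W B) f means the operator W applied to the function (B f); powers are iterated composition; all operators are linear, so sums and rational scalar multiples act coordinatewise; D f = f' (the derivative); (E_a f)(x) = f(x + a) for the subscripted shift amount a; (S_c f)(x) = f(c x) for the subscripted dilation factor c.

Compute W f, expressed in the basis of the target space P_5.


g(x) = 432x^3 - 318x^2 + 90x - 6

D f = 6x^2 + 6x + 2
S_{2} f = 16x^3 + 12x^2 + 4x
S_{3} S_{2} f = 432x^3 + 108x^2 + 12x
E_{-1/3} (S_{3} S_{2}) f = 432x^3 - 324x^2 + 84x - 8
(D + E_{-1/3} S_{3} S_{2}) f = 432x^3 - 318x^2 + 90x - 6


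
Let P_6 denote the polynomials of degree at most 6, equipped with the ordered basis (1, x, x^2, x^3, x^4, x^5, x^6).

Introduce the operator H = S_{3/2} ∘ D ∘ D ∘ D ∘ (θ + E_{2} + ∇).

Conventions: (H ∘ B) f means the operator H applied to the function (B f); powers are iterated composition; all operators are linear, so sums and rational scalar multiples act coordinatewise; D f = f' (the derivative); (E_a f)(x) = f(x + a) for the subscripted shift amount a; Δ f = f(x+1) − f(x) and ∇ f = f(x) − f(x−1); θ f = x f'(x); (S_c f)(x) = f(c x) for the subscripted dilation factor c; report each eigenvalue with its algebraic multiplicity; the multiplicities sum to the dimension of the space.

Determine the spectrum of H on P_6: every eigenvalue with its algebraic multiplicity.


λ = 0 (multiplicity 7)

image of 1: 0
image of x: 0
image of x^2: 0
image of x^3: 24
image of x^4: 180x + 72
image of x^5: 810x^2 + 540x + 180
image of x^6: 2835x^3 + 2430x^2 + 1620x + 1080
the matrix is upper triangular; its diagonal is (0, 0, 0, 0, 0, 0, 0)
for a triangular matrix the eigenvalues are the diagonal entries, with algebraic multiplicity their repetition count


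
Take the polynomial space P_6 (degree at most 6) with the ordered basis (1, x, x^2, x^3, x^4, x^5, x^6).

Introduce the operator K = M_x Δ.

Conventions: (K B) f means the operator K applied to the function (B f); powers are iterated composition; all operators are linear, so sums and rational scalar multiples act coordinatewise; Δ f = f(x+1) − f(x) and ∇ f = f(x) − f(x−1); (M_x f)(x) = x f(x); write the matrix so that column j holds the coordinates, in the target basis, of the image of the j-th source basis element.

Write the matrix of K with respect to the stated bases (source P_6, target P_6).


the matrix is [[0, 0, 0, 0, 0, 0, 0]; [0, 1, 1, 1, 1, 1, 1]; [0, 0, 2, 3, 4, 5, 6]; [0, 0, 0, 3, 6, 10, 15]; [0, 0, 0, 0, 4, 10, 20]; [0, 0, 0, 0, 0, 5, 15]; [0, 0, 0, 0, 0, 0, 6]] (rows listed top to bottom)

image of 1: 0
image of x: x
image of x^2: 2x^2 + x
image of x^3: 3x^3 + 3x^2 + x
image of x^4: 4x^4 + 6x^3 + 4x^2 + x
image of x^5: 5x^5 + 10x^4 + 10x^3 + 5x^2 + x
image of x^6: 6x^6 + 15x^5 + 20x^4 + 15x^3 + 6x^2 + x
each image's coordinates form column j of the matrix


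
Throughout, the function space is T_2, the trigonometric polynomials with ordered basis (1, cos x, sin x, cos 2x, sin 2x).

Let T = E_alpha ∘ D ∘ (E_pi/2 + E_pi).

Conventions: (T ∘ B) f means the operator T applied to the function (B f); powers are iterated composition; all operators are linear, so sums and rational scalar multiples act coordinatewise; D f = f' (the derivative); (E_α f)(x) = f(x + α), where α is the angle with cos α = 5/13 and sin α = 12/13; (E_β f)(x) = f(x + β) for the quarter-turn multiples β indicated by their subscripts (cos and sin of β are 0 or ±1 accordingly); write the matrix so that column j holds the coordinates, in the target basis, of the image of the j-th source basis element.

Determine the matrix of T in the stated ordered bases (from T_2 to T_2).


the matrix is [[0, 0, 0, 0, 0]; [0, 7/13, -17/13, 0, 0]; [0, 17/13, 7/13, 0, 0]; [0, 0, 0, 0, 0]; [0, 0, 0, 0, 0]] (rows listed top to bottom)

image of 1: 0
image of cos x: (7/13)cos x + (17/13)sin x
image of sin x: -(17/13)cos x + (7/13)sin x
image of cos 2x: 0
image of sin 2x: 0
each image's coordinates form column j of the matrix


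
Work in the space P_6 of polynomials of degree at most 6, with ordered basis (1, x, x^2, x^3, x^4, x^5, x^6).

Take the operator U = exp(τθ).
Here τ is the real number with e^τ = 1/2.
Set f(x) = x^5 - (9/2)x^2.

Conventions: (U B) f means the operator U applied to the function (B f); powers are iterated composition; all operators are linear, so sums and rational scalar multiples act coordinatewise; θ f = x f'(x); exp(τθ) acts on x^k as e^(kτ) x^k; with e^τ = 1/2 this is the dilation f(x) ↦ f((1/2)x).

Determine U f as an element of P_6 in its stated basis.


the result is g(x) = (1/32)x^5 - (9/8)x^2

exp(τθ) x^k = e^(kτ) x^k; with e^τ = 1/2 this sends x^k to (1/2)^k x^k
x^2 ↦ 1/4 x^2
x^5 ↦ 1/32 x^5
applying this coordinatewise to f: exp(τθ) f = (1/32)x^5 - (9/8)x^2


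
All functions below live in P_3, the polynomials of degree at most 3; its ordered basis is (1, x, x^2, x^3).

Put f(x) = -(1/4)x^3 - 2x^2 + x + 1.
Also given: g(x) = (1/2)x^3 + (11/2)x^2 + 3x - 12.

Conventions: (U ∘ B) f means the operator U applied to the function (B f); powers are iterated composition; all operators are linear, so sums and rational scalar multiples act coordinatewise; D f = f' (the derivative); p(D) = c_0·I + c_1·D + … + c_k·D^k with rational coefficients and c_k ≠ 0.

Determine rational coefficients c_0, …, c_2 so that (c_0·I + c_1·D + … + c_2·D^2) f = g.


D^0 f = -(1/4)x^3 - 2x^2 + x + 1
D^1 f = -(3/4)x^2 - 4x + 1
D^2 f = -(3/2)x - 4
matching coefficients of g against c_0 f + c_1 Df + … from the top degree down determines the c_i
solution: c_0 = -2, c_1 = -2, c_2 = 2

p(D) = -2·I − 2·D + 2·D^2, i.e. c_0 = -2, c_1 = -2, c_2 = 2


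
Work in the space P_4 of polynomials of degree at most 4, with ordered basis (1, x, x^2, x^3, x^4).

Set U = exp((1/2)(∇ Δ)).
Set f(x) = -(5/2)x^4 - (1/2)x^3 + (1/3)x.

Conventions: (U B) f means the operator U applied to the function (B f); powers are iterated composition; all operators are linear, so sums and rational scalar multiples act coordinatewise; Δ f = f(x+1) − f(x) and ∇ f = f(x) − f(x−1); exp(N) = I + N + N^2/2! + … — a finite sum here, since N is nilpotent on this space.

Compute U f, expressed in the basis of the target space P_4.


the result is g(x) = -(5/2)x^4 - (1/2)x^3 - 15x^2 - (7/6)x - 10

order-1 term: -15x^2 - (3/2)x - 5/2
order-2 term: -15/2
the series for exp((1/2)(∇ Δ)) f terminates at order 2
exp((1/2)(∇ Δ)) f = -(5/2)x^4 - (1/2)x^3 - 15x^2 - (7/6)x - 10


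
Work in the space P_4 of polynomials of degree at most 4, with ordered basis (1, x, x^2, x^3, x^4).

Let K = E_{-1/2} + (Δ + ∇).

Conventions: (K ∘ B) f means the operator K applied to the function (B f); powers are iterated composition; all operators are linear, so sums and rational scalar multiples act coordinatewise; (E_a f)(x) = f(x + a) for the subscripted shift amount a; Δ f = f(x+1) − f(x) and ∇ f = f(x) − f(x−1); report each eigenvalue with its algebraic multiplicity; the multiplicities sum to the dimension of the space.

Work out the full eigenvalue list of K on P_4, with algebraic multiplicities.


image of 1: 1
image of x: x + 3/2
image of x^2: x^2 + 3x + 1/4
image of x^3: x^3 + (9/2)x^2 + (3/4)x + 15/8
image of x^4: x^4 + 6x^3 + (3/2)x^2 + (15/2)x + 1/16
the matrix is upper triangular; its diagonal is (1, 1, 1, 1, 1)
for a triangular matrix the eigenvalues are the diagonal entries, with algebraic multiplicity their repetition count

λ = 1 (multiplicity 5)


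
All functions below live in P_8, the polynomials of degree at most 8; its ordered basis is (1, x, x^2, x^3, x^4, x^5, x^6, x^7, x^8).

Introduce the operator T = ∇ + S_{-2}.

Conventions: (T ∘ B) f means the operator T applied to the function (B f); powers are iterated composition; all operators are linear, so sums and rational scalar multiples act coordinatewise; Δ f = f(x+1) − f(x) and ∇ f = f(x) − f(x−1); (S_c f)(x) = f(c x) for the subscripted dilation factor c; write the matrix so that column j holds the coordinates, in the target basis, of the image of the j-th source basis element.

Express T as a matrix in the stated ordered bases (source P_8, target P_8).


the matrix is [[1, 1, -1, 1, -1, 1, -1, 1, -1]; [0, -2, 2, -3, 4, -5, 6, -7, 8]; [0, 0, 4, 3, -6, 10, -15, 21, -28]; [0, 0, 0, -8, 4, -10, 20, -35, 56]; [0, 0, 0, 0, 16, 5, -15, 35, -70]; [0, 0, 0, 0, 0, -32, 6, -21, 56]; [0, 0, 0, 0, 0, 0, 64, 7, -28]; [0, 0, 0, 0, 0, 0, 0, -128, 8]; [0, 0, 0, 0, 0, 0, 0, 0, 256]] (rows listed top to bottom)

image of 1: 1
image of x: -2x + 1
image of x^2: 4x^2 + 2x - 1
image of x^3: -8x^3 + 3x^2 - 3x + 1
image of x^4: 16x^4 + 4x^3 - 6x^2 + 4x - 1
image of x^5: -32x^5 + 5x^4 - 10x^3 + 10x^2 - 5x + 1
image of x^6: 64x^6 + 6x^5 - 15x^4 + 20x^3 - 15x^2 + 6x - 1
image of x^7: -128x^7 + 7x^6 - 21x^5 + 35x^4 - 35x^3 + 21x^2 - 7x + 1
image of x^8: 256x^8 + 8x^7 - 28x^6 + 56x^5 - 70x^4 + 56x^3 - 28x^2 + 8x - 1
each image's coordinates form column j of the matrix


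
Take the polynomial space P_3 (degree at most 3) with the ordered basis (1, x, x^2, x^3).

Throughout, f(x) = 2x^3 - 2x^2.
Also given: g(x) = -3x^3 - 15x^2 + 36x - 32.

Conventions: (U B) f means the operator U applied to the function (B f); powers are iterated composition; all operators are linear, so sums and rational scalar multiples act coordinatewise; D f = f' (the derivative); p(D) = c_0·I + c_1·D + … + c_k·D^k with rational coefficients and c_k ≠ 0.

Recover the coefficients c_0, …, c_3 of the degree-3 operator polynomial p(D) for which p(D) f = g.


D^0 f = 2x^3 - 2x^2
D^1 f = 6x^2 - 4x
D^2 f = 12x - 4
D^3 f = 12
matching coefficients of g against c_0 f + c_1 Df + … from the top degree down determines the c_i
solution: c_0 = -3/2, c_1 = -3, c_2 = 2, c_3 = -2

p(D) = -(3/2)·I − 3·D + 2·D^2 − 2·D^3, i.e. c_0 = -3/2, c_1 = -3, c_2 = 2, c_3 = -2


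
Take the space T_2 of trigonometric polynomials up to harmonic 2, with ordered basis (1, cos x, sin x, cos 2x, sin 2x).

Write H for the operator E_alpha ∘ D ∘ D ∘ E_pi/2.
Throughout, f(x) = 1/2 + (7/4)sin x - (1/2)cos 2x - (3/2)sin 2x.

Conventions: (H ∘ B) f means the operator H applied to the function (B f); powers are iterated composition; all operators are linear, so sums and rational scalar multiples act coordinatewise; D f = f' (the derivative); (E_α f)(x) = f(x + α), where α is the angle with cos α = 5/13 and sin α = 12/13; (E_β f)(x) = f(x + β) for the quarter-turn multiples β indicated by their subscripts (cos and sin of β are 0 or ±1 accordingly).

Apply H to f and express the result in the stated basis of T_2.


E_pi/2 f = 1/2 + (7/4)cos x + (1/2)cos 2x + (3/2)sin 2x
D E_pi/2 f = -(7/4)sin x + 3cos 2x - sin 2x
D D E_pi/2 f = -(7/4)cos x - 2cos 2x - 6sin 2x
E_alpha (D ∘ D ∘ E_pi/2) f = -(35/52)cos x + (21/13)sin x - (482/169)cos 2x + (954/169)sin 2x

the image equals g(x) = -(35/52)cos x + (21/13)sin x - (482/169)cos 2x + (954/169)sin 2x


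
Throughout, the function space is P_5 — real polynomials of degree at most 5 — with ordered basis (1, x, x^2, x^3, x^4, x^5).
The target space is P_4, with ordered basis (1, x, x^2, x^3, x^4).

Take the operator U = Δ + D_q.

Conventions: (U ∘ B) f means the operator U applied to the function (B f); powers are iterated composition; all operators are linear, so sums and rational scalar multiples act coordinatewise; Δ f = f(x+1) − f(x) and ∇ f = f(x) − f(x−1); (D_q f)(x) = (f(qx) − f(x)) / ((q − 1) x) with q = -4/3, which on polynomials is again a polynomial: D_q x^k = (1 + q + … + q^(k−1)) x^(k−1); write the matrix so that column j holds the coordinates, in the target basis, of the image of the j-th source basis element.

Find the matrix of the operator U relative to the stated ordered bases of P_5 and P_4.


the matrix is [[0, 2, 1, 1, 1, 1]; [0, 0, 5/3, 3, 4, 5]; [0, 0, 0, 40/9, 6, 10]; [0, 0, 0, 0, 83/27, 10]; [0, 0, 0, 0, 0, 586/81]] (rows listed top to bottom)

image of 1: 0
image of x: 2
image of x^2: (5/3)x + 1
image of x^3: (40/9)x^2 + 3x + 1
image of x^4: (83/27)x^3 + 6x^2 + 4x + 1
image of x^5: (586/81)x^4 + 10x^3 + 10x^2 + 5x + 1
each image's coordinates form column j of the matrix


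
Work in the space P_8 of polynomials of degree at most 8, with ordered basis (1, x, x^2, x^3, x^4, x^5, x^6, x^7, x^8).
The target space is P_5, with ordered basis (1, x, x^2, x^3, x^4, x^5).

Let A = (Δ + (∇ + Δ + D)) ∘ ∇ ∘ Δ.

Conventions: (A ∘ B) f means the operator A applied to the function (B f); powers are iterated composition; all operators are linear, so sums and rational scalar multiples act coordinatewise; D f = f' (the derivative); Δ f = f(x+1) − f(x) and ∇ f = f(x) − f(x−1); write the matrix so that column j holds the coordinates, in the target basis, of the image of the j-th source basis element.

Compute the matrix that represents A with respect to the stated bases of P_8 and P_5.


the matrix is [[0, 0, 0, 24, 12, 100, 60, 392, 252]; [0, 0, 0, 0, 96, 60, 600, 420, 3136]; [0, 0, 0, 0, 0, 240, 180, 2100, 1680]; [0, 0, 0, 0, 0, 0, 480, 420, 5600]; [0, 0, 0, 0, 0, 0, 0, 840, 840]; [0, 0, 0, 0, 0, 0, 0, 0, 1344]] (rows listed top to bottom)

image of 1: 0
image of x: 0
image of x^2: 0
image of x^3: 24
image of x^4: 96x + 12
image of x^5: 240x^2 + 60x + 100
image of x^6: 480x^3 + 180x^2 + 600x + 60
image of x^7: 840x^4 + 420x^3 + 2100x^2 + 420x + 392
image of x^8: 1344x^5 + 840x^4 + 5600x^3 + 1680x^2 + 3136x + 252
each image's coordinates form column j of the matrix


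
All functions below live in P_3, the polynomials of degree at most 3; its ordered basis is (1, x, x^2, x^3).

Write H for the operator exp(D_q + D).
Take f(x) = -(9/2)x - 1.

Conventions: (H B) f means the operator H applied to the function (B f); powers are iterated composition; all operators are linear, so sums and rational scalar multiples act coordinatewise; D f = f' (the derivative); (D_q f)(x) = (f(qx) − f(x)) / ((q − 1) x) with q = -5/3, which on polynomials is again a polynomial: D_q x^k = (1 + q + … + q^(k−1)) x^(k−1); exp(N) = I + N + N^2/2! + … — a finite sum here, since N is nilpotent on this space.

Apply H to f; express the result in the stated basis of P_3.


order-1 term: -9
the series for exp(D_q + D) f terminates at order 1
exp(D_q + D) f = -(9/2)x - 10

g(x) = -(9/2)x - 10


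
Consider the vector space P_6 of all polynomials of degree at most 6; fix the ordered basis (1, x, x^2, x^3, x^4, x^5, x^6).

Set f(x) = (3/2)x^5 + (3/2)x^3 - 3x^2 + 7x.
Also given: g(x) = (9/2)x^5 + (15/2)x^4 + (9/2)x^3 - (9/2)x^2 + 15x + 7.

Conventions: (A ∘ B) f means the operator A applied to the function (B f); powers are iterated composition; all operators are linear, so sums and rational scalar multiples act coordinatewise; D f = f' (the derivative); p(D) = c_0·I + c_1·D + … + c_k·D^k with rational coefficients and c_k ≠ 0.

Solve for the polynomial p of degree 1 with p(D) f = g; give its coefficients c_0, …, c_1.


p(D) = 3·I + D, i.e. c_0 = 3, c_1 = 1

D^0 f = (3/2)x^5 + (3/2)x^3 - 3x^2 + 7x
D^1 f = (15/2)x^4 + (9/2)x^2 - 6x + 7
matching coefficients of g against c_0 f + c_1 Df + … from the top degree down determines the c_i
solution: c_0 = 3, c_1 = 1


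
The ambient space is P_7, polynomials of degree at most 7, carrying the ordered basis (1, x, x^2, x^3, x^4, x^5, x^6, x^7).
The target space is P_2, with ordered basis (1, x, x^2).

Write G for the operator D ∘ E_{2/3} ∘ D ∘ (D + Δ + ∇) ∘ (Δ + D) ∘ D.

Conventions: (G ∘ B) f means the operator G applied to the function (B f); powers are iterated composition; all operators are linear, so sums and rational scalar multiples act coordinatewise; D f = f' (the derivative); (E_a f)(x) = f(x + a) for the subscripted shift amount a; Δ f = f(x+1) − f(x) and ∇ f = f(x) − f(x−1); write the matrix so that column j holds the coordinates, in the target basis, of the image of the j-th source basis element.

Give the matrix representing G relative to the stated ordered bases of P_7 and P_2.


the matrix is [[0, 0, 0, 0, 0, 720, 3960, 17640]; [0, 0, 0, 0, 0, 0, 4320, 27720]; [0, 0, 0, 0, 0, 0, 0, 15120]] (rows listed top to bottom)

image of 1: 0
image of x: 0
image of x^2: 0
image of x^3: 0
image of x^4: 0
image of x^5: 720
image of x^6: 4320x + 3960
image of x^7: 15120x^2 + 27720x + 17640
each image's coordinates form column j of the matrix


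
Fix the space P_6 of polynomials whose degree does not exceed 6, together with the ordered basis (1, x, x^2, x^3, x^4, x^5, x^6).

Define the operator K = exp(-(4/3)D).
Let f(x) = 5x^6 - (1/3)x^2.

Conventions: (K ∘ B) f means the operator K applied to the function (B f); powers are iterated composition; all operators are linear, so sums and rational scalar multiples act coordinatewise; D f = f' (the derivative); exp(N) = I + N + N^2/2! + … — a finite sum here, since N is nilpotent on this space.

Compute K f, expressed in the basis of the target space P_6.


g(x) = 5x^6 - 40x^5 + (400/3)x^4 - (6400/27)x^3 + (6391/27)x^2 - (10168/81)x + 20048/729

order-1 term: -40x^5 + (8/9)x
order-2 term: (400/3)x^4 - 16/27
order-3 term: -(6400/27)x^3
order-4 term: (6400/27)x^2
order-5 term: -(10240/81)x
order-6 term: 20480/729
the series for exp(-(4/3)D) f terminates at order 6
exp(-(4/3)D) f = 5x^6 - 40x^5 + (400/3)x^4 - (6400/27)x^3 + (6391/27)x^2 - (10168/81)x + 20048/729


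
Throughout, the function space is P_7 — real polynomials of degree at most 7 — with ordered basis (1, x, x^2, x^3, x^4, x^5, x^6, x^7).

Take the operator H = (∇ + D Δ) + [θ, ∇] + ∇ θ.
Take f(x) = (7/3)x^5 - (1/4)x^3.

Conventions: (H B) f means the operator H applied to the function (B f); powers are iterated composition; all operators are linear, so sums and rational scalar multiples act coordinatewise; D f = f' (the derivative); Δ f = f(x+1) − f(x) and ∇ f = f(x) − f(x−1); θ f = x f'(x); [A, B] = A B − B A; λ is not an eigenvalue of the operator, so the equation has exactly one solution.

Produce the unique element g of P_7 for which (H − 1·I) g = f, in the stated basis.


write g with unknown coordinates in the stated basis and equate coefficients in (H − 1·I) g = f
solving from the highest basis element down gives g = -(7/3)x^5 - (175/3)x^4 - (10637/12)x^3 - (31071/4)x^2 - 32261x - 525161/12
check: H g = -(175/3)x^4 - (2660/3)x^3 - (31071/4)x^2 - 32261x - 525161/12
so H g − 1·g = (7/3)x^5 - (1/4)x^3 = f ✓

the result is g(x) = -(7/3)x^5 - (175/3)x^4 - (10637/12)x^3 - (31071/4)x^2 - 32261x - 525161/12


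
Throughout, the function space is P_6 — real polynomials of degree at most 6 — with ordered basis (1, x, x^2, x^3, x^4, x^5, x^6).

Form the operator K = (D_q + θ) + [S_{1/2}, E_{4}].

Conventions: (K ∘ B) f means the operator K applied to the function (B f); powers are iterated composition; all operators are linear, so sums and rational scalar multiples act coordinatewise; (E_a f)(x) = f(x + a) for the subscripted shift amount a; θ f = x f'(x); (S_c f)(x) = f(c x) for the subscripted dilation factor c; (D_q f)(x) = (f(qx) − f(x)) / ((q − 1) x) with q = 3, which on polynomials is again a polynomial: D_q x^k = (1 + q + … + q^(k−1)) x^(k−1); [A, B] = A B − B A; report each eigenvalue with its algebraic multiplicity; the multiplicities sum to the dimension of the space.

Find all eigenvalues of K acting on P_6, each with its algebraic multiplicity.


λ = 0 (multiplicity 1), λ = 1 (multiplicity 1), λ = 2 (multiplicity 1), λ = 3 (multiplicity 1), λ = 4 (multiplicity 1), λ = 5 (multiplicity 1), λ = 6 (multiplicity 1)

image of 1: 0
image of x: x + 3
image of x^2: 2x^2 + 6x + 12
image of x^3: 3x^3 + (29/2)x^2 + 18x + 56
image of x^4: 4x^4 + 41x^3 + 18x^2 + 112x + 240
image of x^5: 5x^5 + (973/8)x^4 + 15x^3 + 140x^2 + 600x + 992
image of x^6: 6x^6 + (2915/8)x^5 + (45/4)x^4 + 140x^3 + 900x^2 + 2976x + 4032
the matrix is upper triangular; its diagonal is (0, 1, 2, 3, 4, 5, 6)
for a triangular matrix the eigenvalues are the diagonal entries, with algebraic multiplicity their repetition count


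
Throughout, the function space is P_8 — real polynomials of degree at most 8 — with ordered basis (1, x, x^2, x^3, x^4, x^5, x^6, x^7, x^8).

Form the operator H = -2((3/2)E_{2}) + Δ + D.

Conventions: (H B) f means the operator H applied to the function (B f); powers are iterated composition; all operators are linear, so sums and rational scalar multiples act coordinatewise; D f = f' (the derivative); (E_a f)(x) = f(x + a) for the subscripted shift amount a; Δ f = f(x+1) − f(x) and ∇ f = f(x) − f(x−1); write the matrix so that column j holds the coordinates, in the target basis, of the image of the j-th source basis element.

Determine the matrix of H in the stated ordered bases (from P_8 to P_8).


the matrix is [[-3, -4, -11, -23, -47, -95, -191, -383, -767]; [0, -3, -8, -33, -92, -235, -570, -1337, -3064]; [0, 0, -3, -12, -66, -230, -705, -1995, -5348]; [0, 0, 0, -3, -16, -110, -460, -1645, -5320]; [0, 0, 0, 0, -3, -20, -165, -805, -3290]; [0, 0, 0, 0, 0, -3, -24, -231, -1288]; [0, 0, 0, 0, 0, 0, -3, -28, -308]; [0, 0, 0, 0, 0, 0, 0, -3, -32]; [0, 0, 0, 0, 0, 0, 0, 0, -3]] (rows listed top to bottom)

image of 1: -3
image of x: -3x - 4
image of x^2: -3x^2 - 8x - 11
image of x^3: -3x^3 - 12x^2 - 33x - 23
image of x^4: -3x^4 - 16x^3 - 66x^2 - 92x - 47
image of x^5: -3x^5 - 20x^4 - 110x^3 - 230x^2 - 235x - 95
image of x^6: -3x^6 - 24x^5 - 165x^4 - 460x^3 - 705x^2 - 570x - 191
image of x^7: -3x^7 - 28x^6 - 231x^5 - 805x^4 - 1645x^3 - 1995x^2 - 1337x - 383
image of x^8: -3x^8 - 32x^7 - 308x^6 - 1288x^5 - 3290x^4 - 5320x^3 - 5348x^2 - 3064x - 767
each image's coordinates form column j of the matrix


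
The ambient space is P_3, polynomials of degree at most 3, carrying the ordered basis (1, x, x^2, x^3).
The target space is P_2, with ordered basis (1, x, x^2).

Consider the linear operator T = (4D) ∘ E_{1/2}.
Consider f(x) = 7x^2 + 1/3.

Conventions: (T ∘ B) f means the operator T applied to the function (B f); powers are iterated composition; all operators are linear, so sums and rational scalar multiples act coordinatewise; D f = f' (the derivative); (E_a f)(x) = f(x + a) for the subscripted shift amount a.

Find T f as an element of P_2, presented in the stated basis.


the image equals g(x) = 56x + 28

E_{1/2} f = 7x^2 + 7x + 25/12
D E_{1/2} f = 14x + 7
(4D) E_{1/2} f = 56x + 28


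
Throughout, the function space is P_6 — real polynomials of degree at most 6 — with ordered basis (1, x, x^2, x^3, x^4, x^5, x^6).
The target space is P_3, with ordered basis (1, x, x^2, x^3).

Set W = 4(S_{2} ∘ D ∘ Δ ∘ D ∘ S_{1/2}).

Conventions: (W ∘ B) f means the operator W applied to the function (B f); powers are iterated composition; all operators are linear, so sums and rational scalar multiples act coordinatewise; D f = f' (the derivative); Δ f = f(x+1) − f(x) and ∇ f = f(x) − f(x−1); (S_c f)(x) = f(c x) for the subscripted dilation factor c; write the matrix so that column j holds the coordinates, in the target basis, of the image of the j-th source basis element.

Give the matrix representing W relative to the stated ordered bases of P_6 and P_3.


the matrix is [[0, 0, 0, 3, 3, 5/2, 15/8]; [0, 0, 0, 0, 12, 15, 15]; [0, 0, 0, 0, 0, 30, 45]; [0, 0, 0, 0, 0, 0, 60]] (rows listed top to bottom)

image of 1: 0
image of x: 0
image of x^2: 0
image of x^3: 3
image of x^4: 12x + 3
image of x^5: 30x^2 + 15x + 5/2
image of x^6: 60x^3 + 45x^2 + 15x + 15/8
each image's coordinates form column j of the matrix


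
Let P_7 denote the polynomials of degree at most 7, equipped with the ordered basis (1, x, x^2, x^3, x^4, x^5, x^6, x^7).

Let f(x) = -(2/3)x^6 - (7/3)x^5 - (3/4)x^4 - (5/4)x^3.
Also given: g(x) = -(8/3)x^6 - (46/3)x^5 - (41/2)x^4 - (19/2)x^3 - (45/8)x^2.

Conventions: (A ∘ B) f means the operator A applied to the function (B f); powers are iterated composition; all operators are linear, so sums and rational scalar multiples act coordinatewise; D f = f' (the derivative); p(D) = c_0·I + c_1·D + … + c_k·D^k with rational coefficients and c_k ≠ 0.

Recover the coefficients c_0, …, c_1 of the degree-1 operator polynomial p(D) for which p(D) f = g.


D^0 f = -(2/3)x^6 - (7/3)x^5 - (3/4)x^4 - (5/4)x^3
D^1 f = -4x^5 - (35/3)x^4 - 3x^3 - (15/4)x^2
matching coefficients of g against c_0 f + c_1 Df + … from the top degree down determines the c_i
solution: c_0 = 4, c_1 = 3/2

p(D) = 4·I + (3/2)·D, i.e. c_0 = 4, c_1 = 3/2


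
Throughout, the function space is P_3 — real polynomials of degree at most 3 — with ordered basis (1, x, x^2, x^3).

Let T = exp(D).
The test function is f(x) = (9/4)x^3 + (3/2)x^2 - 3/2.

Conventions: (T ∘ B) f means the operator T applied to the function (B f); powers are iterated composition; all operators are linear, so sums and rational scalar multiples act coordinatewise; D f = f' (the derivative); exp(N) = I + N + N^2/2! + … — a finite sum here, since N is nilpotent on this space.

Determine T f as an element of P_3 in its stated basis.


order-1 term: (27/4)x^2 + 3x
order-2 term: (27/4)x + 3/2
order-3 term: 9/4
the series for exp(D) f terminates at order 3
exp(D) f = (9/4)x^3 + (33/4)x^2 + (39/4)x + 9/4

the image equals g(x) = (9/4)x^3 + (33/4)x^2 + (39/4)x + 9/4


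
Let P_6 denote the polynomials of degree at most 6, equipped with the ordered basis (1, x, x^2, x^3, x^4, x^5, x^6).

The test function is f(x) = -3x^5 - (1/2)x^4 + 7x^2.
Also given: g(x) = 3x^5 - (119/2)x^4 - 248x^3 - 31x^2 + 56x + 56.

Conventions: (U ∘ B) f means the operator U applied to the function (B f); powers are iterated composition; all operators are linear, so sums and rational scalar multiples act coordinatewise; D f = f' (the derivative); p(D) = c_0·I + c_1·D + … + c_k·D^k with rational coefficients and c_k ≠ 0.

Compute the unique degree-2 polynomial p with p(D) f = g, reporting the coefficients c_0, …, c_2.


p(D) = -I + 4·D + 4·D^2, i.e. c_0 = -1, c_1 = 4, c_2 = 4

D^0 f = -3x^5 - (1/2)x^4 + 7x^2
D^1 f = -15x^4 - 2x^3 + 14x
D^2 f = -60x^3 - 6x^2 + 14
matching coefficients of g against c_0 f + c_1 Df + … from the top degree down determines the c_i
solution: c_0 = -1, c_1 = 4, c_2 = 4


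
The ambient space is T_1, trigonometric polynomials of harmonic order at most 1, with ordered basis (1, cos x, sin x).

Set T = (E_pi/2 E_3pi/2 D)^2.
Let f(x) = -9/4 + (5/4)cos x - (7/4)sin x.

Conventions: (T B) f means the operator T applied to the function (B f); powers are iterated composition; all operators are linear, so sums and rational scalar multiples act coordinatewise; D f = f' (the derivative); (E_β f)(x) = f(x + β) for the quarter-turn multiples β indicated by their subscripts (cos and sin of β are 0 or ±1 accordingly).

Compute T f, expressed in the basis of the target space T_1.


the result is g(x) = -(5/4)cos x + (7/4)sin x

D f = -(7/4)cos x - (5/4)sin x
E_3pi/2 D f = (5/4)cos x - (7/4)sin x
E_pi/2 E_3pi/2 D f = -(7/4)cos x - (5/4)sin x
D (E_pi/2 E_3pi/2 D) f = -(5/4)cos x + (7/4)sin x
E_3pi/2 D (E_pi/2 E_3pi/2 D) f = -(7/4)cos x - (5/4)sin x
E_pi/2 E_3pi/2 D (E_pi/2 E_3pi/2 D) f = -(5/4)cos x + (7/4)sin x


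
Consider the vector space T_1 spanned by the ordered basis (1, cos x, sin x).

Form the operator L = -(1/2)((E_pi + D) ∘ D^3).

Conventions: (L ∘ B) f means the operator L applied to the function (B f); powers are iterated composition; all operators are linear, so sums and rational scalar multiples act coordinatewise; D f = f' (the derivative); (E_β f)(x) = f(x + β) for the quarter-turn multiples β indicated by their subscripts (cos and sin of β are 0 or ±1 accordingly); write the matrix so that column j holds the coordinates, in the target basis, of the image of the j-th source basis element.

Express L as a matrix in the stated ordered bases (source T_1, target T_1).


image of 1: 0
image of cos x: -(1/2)cos x + (1/2)sin x
image of sin x: -(1/2)cos x - (1/2)sin x
each image's coordinates form column j of the matrix

the matrix is [[0, 0, 0]; [0, -1/2, -1/2]; [0, 1/2, -1/2]] (rows listed top to bottom)


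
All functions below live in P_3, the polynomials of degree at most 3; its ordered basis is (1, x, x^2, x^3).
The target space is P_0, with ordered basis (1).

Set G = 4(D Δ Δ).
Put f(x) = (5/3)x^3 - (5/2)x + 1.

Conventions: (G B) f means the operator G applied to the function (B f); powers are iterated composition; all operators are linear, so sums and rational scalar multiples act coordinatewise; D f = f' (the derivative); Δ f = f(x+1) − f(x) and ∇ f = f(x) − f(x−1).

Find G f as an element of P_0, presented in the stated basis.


Δ f = 5x^2 + 5x - 5/6
Δ Δ f = 10x + 10
D Δ Δ f = 10
(4(D Δ Δ)) f = 40

g(x) = 40


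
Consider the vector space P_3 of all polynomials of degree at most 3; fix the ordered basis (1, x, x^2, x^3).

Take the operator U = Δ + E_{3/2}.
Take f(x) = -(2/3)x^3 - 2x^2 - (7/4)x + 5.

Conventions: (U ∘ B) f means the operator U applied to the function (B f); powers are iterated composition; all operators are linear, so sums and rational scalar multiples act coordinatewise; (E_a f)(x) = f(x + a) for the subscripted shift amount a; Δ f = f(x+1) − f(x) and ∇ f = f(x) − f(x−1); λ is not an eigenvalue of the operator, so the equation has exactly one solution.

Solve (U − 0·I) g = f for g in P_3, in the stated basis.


write g with unknown coordinates in the stated basis and equate coefficients in (U − 0·I) g = f
solving from the highest basis element down gives g = -(2/3)x^3 + 3x^2 - (41/4)x + 571/24
check: U g = -(2/3)x^3 - 2x^2 - (7/4)x + 5
so U g − 0·g = -(2/3)x^3 - 2x^2 - (7/4)x + 5 = f ✓

the image equals g(x) = -(2/3)x^3 + 3x^2 - (41/4)x + 571/24


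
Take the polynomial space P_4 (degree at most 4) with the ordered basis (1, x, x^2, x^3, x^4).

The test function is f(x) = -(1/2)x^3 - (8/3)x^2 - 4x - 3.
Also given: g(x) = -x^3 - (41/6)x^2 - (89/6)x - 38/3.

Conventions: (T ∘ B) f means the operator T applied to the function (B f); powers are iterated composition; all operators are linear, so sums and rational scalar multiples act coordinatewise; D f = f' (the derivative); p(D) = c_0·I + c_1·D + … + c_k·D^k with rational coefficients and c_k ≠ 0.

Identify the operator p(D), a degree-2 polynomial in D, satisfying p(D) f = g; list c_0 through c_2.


D^0 f = -(1/2)x^3 - (8/3)x^2 - 4x - 3
D^1 f = -(3/2)x^2 - (16/3)x - 4
D^2 f = -3x - 16/3
matching coefficients of g against c_0 f + c_1 Df + … from the top degree down determines the c_i
solution: c_0 = 2, c_1 = 1, c_2 = 1/2

c_0 = 2, c_1 = 1, c_2 = 1/2


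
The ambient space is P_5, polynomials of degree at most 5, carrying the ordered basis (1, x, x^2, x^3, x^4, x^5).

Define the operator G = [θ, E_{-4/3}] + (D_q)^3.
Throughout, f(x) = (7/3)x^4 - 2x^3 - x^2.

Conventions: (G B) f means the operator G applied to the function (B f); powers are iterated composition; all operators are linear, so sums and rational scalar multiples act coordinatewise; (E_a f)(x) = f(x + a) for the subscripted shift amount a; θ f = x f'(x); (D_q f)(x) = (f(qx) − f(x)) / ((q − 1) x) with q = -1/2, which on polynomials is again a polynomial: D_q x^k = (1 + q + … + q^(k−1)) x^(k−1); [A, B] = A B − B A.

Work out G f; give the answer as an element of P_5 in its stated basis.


E_{-4/3} f = (7/3)x^4 - (130/9)x^3 + (287/9)x^2 - (2440/81)x + 2512/243
θ E_{-4/3} f = (28/3)x^4 - (130/3)x^3 + (574/9)x^2 - (2440/81)x
θ f = (28/3)x^4 - 6x^3 - 2x^2
E_{-4/3} θ f = (28/3)x^4 - (502/9)x^3 + (1094/9)x^2 - (9328/81)x + 9760/243
[θ, E_{-4/3}] f = (112/9)x^3 - (520/9)x^2 + (2296/27)x - 9760/243
D_q f = (35/24)x^3 - (3/2)x^2 - (1/2)x
D_q D_q f = (35/32)x^2 - (3/4)x - 1/2
D_q D_q D_q f = (35/64)x - 3/4
([θ, E_{-4/3}] + (D_q)^3) f = (112/9)x^3 - (520/9)x^2 + (147889/1728)x - 39769/972

g(x) = (112/9)x^3 - (520/9)x^2 + (147889/1728)x - 39769/972


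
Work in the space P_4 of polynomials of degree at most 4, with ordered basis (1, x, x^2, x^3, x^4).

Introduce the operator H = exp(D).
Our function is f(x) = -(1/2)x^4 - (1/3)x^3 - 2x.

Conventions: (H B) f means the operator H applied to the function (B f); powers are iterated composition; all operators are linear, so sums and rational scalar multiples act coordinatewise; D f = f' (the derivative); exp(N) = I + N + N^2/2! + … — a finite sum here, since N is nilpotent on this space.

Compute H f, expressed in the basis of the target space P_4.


order-1 term: -2x^3 - x^2 - 2
order-2 term: -3x^2 - x
order-3 term: -2x - 1/3
order-4 term: -1/2
the series for exp(D) f terminates at order 4
exp(D) f = -(1/2)x^4 - (7/3)x^3 - 4x^2 - 5x - 17/6

g(x) = -(1/2)x^4 - (7/3)x^3 - 4x^2 - 5x - 17/6


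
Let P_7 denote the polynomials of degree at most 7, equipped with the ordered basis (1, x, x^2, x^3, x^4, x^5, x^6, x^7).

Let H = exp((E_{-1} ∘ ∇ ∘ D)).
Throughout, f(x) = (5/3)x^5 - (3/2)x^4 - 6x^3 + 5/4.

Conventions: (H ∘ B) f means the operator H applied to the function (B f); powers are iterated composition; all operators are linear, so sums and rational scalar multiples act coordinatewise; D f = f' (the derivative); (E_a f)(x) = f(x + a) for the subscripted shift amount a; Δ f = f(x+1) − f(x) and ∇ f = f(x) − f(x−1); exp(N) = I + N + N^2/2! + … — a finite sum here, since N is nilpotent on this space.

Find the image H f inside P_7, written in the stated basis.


order-1 term: (100/3)x^3 - 168x^2 + (754/3)x - 113
order-2 term: 100x - 318
the series for exp((E_{-1} ∘ ∇ ∘ D)) f terminates at order 2
exp((E_{-1} ∘ ∇ ∘ D)) f = (5/3)x^5 - (3/2)x^4 + (82/3)x^3 - 168x^2 + (1054/3)x - 1719/4

the image equals g(x) = (5/3)x^5 - (3/2)x^4 + (82/3)x^3 - 168x^2 + (1054/3)x - 1719/4


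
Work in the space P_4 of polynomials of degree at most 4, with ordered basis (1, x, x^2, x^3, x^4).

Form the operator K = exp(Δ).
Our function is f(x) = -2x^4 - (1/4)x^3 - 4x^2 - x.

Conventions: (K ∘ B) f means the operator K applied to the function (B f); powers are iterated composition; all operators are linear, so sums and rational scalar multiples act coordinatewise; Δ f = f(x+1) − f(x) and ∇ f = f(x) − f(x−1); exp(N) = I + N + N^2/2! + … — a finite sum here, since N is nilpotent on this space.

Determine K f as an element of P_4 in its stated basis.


order-1 term: -8x^3 - (51/4)x^2 - (67/4)x - 29/4
order-2 term: -12x^2 - (99/4)x - 75/4
order-3 term: -8x - 49/4
order-4 term: -2
the series for exp(Δ) f terminates at order 4
exp(Δ) f = -2x^4 - (33/4)x^3 - (115/4)x^2 - (101/2)x - 161/4

the image equals g(x) = -2x^4 - (33/4)x^3 - (115/4)x^2 - (101/2)x - 161/4
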